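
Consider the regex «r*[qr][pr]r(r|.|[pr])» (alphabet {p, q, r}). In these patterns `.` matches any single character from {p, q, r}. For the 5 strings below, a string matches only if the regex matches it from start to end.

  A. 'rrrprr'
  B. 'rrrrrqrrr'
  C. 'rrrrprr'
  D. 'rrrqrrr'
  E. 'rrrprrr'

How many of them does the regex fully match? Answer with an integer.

A → match
B → match
C → match
D → match
E → no match
Total matched: 4

4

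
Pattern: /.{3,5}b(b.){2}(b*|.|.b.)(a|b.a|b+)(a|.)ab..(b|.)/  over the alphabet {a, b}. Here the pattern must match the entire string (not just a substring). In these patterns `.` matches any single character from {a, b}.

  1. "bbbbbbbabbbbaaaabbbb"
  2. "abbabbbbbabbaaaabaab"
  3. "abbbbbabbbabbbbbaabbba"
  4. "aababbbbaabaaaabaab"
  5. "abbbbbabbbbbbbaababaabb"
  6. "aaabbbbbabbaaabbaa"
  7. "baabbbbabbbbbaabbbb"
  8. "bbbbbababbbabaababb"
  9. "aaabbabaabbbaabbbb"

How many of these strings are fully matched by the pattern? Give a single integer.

6

1 → match
2 → match
3 → no match
4 → match
5 → no match
6 → match
7 → match
8 → no match
9 → match
Total matched: 6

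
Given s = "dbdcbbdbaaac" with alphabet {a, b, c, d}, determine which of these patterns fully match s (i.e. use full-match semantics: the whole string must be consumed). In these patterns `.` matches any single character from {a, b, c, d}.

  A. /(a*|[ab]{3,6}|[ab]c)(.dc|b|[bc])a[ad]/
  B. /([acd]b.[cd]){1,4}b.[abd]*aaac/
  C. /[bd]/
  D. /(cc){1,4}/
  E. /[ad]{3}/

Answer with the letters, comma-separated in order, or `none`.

A → no match
B → match
C → no match
D → no match — must start with "cc"
E → no match

B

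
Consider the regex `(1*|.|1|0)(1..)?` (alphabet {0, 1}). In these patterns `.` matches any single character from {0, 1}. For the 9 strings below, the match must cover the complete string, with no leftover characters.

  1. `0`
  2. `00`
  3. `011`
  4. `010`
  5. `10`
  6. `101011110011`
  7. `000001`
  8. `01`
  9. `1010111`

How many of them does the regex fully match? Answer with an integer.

1 → match
2 → no match
3 → no match
4 → no match
5 → no match
6 → no match
7 → no match
8 → no match
9 → no match
Total matched: 1

1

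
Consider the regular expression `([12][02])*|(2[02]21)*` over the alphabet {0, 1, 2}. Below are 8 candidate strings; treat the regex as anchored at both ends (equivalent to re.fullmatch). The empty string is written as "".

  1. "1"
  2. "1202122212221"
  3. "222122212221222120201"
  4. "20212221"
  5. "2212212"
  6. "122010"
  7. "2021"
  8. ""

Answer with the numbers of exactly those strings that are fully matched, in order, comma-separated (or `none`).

1 → no match
2 → no match
3 → no match
4 → match
5 → no match
6 → match
7 → match
8 → match

4, 6, 7, 8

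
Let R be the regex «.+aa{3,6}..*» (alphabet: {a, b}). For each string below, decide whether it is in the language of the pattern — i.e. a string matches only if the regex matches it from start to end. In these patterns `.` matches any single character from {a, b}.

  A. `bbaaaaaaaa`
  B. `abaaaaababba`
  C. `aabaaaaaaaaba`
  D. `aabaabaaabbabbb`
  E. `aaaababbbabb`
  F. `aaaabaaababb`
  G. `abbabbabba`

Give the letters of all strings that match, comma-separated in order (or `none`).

A → match
B → match
C → match
D → no match
E → no match
F → no match
G → no match

A, B, C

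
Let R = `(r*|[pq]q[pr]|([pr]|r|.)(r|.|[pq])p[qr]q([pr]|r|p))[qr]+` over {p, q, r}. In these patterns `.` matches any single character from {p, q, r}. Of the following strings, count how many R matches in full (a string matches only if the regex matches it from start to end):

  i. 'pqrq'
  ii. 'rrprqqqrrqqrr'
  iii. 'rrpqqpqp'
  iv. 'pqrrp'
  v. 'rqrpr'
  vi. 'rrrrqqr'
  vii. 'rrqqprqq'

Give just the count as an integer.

i → match
ii → no match
iii → no match
iv → no match
v → no match
vi → match
vii → no match
Total matched: 2

2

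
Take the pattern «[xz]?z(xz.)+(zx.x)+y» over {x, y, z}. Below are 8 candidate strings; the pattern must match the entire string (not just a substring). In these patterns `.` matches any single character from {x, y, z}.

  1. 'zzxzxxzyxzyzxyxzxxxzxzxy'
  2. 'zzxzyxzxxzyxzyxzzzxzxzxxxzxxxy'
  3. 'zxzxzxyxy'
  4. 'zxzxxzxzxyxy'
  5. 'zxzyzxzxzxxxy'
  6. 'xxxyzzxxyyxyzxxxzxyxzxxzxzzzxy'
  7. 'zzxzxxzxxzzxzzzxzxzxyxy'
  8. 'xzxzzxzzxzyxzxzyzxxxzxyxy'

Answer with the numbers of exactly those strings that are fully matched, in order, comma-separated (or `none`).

1 → match
2 → match
3. 'zxzxzxyxy' → match
4. 'zxzxxzxzxyxy' → match
5 → match
6 → no match
7 → match
8 → no match

1, 2, 3, 4, 5, 7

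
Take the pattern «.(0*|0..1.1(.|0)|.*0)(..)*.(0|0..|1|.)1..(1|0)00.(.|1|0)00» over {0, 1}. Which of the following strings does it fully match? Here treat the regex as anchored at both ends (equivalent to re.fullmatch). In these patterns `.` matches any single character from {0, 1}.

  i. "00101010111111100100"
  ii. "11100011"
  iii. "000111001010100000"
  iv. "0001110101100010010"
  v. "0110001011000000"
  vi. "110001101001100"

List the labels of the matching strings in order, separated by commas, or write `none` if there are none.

i → no match
ii → no match — must end with "00"
iii → no match
iv → no match — must end with "00"
v → match
vi → match

v, vi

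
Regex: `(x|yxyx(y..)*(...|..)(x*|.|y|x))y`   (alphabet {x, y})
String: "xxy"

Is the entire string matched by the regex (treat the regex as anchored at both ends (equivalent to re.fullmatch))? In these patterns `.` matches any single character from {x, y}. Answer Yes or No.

No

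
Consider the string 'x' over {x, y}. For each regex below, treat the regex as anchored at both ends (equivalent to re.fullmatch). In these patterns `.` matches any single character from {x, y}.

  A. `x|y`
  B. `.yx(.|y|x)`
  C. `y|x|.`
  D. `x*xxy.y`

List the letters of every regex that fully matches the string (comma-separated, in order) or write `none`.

A, C

A → match
B → no match
C → match
D → no match — must end with 'y'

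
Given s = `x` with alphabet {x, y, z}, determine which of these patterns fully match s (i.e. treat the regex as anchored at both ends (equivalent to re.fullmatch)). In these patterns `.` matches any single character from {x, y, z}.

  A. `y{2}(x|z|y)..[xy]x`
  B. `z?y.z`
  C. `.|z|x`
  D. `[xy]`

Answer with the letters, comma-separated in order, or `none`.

A → no match — must start with `y`
B → no match — must end with `z`
C → match
D → match

C, D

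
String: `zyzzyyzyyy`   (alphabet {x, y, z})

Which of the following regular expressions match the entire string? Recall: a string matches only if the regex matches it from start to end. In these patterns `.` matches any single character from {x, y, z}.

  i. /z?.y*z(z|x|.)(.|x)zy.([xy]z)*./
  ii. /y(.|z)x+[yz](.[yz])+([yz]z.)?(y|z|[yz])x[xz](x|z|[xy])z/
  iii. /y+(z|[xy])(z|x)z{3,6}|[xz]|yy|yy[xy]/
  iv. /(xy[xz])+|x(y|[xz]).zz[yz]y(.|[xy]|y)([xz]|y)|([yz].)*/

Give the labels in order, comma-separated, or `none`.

iv

i → no match
ii → no match — must start with `y`
iii → no match
iv → match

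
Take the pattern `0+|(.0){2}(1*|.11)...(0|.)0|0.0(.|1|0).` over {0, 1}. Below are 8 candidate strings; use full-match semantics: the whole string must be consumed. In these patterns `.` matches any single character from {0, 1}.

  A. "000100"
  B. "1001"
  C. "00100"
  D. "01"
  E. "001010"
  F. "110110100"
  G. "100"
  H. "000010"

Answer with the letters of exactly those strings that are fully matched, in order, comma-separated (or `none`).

A → no match
B → no match
C → no match
D → no match
E → no match
F → no match
G → no match
H → no match

none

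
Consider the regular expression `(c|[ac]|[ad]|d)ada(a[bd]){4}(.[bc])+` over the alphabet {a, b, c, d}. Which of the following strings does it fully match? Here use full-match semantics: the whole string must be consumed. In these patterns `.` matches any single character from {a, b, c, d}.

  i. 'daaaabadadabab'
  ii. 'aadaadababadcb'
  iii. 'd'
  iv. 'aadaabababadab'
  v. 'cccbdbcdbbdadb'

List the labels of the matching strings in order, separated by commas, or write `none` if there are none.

ii, iv

i → no match
ii → match
iii. 'd' → no match
iv → match
v → no match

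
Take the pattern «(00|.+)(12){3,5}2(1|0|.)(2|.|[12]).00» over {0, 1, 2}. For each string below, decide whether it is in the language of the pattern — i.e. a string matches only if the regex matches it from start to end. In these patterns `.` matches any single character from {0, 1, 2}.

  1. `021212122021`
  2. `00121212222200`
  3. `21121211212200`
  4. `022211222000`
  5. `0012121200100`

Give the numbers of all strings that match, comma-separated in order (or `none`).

2

1 → no match — must end with `00`
2 → match
3 → no match
4 → no match
5 → no match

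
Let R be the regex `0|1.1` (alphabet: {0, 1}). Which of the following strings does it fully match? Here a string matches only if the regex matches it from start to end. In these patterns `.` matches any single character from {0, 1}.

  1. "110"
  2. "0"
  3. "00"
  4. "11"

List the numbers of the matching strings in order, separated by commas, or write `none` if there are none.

2

1 → no match
2 → match
3 → no match
4 → no match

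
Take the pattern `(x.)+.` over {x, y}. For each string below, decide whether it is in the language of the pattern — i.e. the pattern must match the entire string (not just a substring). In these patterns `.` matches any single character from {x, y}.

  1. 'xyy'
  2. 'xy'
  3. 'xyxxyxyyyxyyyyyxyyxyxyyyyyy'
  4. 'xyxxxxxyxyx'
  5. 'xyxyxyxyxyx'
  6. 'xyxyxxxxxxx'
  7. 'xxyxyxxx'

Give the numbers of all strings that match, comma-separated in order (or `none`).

1, 4, 5, 6

1 → match
2 → no match
3 → no match
4 → match
5 → match
6 → match
7 → no match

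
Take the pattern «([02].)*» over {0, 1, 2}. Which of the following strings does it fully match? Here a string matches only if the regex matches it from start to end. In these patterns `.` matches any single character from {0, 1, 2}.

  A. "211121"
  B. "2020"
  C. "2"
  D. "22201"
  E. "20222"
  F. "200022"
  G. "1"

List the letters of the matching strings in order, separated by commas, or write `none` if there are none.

A → no match
B → match
C → no match
D → no match
E → no match
F → match
G → no match

B, F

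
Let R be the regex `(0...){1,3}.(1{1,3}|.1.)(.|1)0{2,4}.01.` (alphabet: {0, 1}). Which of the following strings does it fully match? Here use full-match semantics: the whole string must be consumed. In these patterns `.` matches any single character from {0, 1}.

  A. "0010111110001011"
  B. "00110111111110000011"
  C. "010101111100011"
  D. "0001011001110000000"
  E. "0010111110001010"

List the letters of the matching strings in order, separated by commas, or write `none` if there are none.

A, B, E

A → match
B → match
C → no match
D → no match
E → match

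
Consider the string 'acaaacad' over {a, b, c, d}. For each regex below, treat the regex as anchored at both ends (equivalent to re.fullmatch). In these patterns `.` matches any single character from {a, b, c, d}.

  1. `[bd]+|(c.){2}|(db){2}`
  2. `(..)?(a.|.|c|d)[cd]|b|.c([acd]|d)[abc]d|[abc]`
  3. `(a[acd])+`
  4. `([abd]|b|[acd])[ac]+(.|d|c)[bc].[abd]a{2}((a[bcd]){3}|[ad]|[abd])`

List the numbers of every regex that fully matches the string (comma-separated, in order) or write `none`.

3

1 → no match
2 → no match
3 → match
4 → no match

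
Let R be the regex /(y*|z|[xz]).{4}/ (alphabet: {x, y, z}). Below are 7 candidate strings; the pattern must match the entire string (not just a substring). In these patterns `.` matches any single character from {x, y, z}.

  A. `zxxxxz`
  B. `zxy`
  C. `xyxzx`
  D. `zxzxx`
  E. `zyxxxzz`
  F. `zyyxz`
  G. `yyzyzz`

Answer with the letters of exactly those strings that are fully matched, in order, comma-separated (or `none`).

A → no match
B → no match
C → match
D → match
E → no match
F → match
G → match

C, D, F, G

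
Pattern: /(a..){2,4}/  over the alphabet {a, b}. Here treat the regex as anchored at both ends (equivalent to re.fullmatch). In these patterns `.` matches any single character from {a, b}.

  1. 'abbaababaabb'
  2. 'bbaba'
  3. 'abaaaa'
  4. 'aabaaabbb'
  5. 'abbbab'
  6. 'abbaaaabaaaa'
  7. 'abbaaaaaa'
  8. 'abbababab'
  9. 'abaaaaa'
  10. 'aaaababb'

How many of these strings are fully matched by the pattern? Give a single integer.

1 → match
2 → no match — must start with 'a'
3 → match
4 → no match
5 → no match
6 → match
7 → match
8 → no match
9 → no match
10 → no match
Total matched: 4

4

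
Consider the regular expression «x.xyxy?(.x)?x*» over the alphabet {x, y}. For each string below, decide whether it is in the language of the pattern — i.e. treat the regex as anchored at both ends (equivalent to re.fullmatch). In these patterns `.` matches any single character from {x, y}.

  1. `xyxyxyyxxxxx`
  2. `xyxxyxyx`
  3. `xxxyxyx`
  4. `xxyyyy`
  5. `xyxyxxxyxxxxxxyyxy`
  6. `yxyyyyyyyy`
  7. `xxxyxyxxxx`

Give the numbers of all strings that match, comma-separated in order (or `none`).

1 → match
2 → no match
3 → match
4 → no match
5 → no match
6 → no match — must start with `x`
7 → match

1, 3, 7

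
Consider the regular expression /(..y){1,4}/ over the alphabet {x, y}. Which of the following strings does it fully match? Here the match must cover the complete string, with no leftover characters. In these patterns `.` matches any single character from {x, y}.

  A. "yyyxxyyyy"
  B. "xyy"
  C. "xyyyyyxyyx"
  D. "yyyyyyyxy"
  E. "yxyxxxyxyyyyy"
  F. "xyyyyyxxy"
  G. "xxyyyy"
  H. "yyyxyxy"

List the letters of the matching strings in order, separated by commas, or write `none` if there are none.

A → match
B → match
C → no match — must end with "y"
D → match
E → no match
F → match
G → match
H → no match

A, B, D, F, G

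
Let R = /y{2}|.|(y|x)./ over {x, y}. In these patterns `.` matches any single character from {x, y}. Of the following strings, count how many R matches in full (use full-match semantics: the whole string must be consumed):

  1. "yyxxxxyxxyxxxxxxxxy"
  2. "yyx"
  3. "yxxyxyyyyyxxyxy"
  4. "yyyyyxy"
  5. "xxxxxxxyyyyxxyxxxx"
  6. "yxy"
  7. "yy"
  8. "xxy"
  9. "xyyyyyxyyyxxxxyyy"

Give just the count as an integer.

1 → no match
2 → no match
3 → no match
4 → no match
5 → no match
6 → no match
7 → match
8 → no match
9 → no match
Total matched: 1

1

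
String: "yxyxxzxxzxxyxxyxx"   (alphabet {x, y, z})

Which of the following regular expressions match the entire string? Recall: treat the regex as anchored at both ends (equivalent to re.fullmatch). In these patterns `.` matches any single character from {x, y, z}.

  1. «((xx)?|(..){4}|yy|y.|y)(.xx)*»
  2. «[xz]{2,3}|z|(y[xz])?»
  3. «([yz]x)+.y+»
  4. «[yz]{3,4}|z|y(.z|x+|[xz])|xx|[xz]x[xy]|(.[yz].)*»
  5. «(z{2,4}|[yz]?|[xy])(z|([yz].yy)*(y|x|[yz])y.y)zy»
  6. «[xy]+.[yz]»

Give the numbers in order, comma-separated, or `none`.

1

1 → match
2 → no match
3 → no match — must end with "y"
4 → no match
5 → no match — must end with "zy"
6 → no match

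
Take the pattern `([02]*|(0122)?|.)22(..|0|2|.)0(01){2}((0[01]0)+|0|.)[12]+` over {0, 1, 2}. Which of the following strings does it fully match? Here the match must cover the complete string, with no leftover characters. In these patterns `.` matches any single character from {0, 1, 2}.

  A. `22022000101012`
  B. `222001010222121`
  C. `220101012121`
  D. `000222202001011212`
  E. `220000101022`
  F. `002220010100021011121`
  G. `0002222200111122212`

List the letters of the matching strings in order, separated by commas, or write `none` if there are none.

A → match
B → match
C → no match
D → match
E → match
F → no match
G → no match

A, B, D, E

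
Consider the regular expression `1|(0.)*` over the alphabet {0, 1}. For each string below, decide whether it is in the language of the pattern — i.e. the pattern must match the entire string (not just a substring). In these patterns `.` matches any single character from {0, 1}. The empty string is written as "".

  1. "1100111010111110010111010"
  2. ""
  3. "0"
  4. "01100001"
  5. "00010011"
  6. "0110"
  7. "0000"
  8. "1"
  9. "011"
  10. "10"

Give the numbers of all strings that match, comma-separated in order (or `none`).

1 → no match
2 → match
3 → no match
4 → no match
5 → no match
6 → no match
7 → match
8 → match
9 → no match
10 → no match

2, 7, 8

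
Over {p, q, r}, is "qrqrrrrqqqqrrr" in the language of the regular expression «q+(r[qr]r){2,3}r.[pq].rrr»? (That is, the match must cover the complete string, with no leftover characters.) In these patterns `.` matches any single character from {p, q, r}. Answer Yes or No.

No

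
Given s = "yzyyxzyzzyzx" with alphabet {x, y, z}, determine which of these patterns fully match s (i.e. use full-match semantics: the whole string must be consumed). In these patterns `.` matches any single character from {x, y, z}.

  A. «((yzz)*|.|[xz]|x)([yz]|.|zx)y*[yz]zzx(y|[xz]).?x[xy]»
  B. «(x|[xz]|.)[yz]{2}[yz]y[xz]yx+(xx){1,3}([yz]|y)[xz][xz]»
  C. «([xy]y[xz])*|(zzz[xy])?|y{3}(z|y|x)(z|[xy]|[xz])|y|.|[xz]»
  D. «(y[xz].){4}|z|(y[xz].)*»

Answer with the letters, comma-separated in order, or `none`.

A → no match
B → no match
C → no match
D → match

D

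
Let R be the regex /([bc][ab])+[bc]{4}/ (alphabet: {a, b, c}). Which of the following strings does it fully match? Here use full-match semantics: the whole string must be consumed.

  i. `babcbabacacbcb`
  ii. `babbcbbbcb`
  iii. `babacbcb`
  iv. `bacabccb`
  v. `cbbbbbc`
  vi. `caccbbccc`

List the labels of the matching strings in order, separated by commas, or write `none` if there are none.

ii, iii, iv

i → no match
ii. `babbcbbbcb` → match
iii. `babacbcb` → match
iv. `bacabccb` → match
v. `cbbbbbc` → no match
vi. `caccbbccc` → no match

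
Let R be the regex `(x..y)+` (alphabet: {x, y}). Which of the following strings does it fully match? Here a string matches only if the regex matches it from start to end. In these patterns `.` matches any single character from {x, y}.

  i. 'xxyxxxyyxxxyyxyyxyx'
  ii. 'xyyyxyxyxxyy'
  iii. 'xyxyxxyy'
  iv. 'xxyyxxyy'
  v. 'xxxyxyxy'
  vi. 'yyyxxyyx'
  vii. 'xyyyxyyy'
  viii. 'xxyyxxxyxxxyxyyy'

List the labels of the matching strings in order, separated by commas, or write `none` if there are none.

i → no match — must end with 'y'
ii → match
iii → match
iv → match
v → match
vi → no match — must start with 'x'
vii → match
viii → match

ii, iii, iv, v, vii, viii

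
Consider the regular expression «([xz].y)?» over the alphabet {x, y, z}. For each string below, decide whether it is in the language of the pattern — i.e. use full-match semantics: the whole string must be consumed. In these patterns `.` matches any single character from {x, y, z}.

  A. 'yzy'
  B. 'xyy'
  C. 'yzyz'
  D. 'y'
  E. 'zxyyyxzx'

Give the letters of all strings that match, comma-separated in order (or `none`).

B

A → no match
B → match
C → no match
D → no match
E → no match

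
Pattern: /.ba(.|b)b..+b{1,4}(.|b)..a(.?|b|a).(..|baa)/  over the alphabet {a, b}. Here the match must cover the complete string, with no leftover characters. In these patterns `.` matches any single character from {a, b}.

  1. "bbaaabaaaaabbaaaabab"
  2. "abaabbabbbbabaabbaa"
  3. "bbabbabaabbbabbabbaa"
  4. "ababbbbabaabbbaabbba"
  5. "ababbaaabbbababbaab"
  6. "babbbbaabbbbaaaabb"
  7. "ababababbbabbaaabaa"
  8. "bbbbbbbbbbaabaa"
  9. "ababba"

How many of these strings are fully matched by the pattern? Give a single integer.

3

1 → no match
2 → match
3 → match
4 → match
5 → no match
6 → no match
7 → no match
8 → no match
9 → no match
Total matched: 3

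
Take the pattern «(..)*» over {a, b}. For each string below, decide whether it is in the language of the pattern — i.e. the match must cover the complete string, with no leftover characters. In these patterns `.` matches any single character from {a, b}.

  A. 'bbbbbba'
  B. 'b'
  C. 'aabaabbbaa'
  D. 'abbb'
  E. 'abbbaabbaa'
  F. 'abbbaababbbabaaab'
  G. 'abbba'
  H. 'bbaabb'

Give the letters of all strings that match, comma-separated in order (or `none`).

A. 'bbbbbba' → no match
B. 'b' → no match
C. 'aabaabbbaa' → match
D. 'abbb' → match
E. 'abbbaabbaa' → match
F → no match
G. 'abbba' → no match
H. 'bbaabb' → match

C, D, E, H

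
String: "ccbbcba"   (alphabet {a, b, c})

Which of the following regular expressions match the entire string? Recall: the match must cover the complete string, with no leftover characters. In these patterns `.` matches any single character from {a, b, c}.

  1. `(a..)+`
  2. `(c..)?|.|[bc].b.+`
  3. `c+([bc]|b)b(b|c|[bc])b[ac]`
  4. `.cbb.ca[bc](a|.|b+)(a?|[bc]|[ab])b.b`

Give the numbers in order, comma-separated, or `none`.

1 → no match — must start with "a"
2 → match
3 → match
4 → no match — must end with "b"

2, 3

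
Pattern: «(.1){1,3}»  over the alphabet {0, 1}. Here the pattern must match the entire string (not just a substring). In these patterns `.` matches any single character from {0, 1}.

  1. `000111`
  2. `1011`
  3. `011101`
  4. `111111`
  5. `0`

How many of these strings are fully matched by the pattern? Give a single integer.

1 → no match
2 → no match
3 → match
4 → match
5 → no match — must end with `1`
Total matched: 2

2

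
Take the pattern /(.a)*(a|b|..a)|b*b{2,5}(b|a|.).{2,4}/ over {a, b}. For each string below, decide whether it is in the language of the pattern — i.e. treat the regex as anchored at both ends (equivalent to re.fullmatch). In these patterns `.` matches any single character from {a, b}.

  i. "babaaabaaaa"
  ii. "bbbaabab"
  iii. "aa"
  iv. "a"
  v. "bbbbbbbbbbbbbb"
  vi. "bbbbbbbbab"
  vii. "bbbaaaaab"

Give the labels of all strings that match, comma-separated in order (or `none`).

i → match
ii → match
iii → no match
iv → match
v → match
vi → match
vii → no match

i, ii, iv, v, vi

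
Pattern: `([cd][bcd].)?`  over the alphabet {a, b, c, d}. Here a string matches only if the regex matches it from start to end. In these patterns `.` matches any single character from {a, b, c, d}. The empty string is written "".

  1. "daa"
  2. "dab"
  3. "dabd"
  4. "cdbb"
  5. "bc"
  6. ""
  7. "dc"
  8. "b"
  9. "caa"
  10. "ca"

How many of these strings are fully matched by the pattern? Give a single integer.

1 → no match
2 → no match
3 → no match
4 → no match
5 → no match
6 → match
7 → no match
8 → no match
9 → no match
10 → no match
Total matched: 1

1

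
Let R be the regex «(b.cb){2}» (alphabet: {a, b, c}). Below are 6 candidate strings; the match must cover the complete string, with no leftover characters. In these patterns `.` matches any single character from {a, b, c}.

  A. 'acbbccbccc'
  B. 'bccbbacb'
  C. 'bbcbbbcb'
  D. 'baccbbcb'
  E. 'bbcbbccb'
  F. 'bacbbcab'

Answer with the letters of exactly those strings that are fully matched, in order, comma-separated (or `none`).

A → no match — must start with 'b'
B → match
C → match
D → no match
E → match
F → no match — must end with 'cb'

B, C, E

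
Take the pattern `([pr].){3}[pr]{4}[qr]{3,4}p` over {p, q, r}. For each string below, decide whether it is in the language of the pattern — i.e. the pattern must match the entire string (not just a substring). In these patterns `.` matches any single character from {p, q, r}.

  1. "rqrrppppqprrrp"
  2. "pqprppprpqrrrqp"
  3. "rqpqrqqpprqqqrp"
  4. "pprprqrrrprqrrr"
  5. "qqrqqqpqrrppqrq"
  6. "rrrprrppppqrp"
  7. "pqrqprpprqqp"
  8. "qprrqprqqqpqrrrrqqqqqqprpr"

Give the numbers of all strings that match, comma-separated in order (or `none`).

1 → no match
2 → no match
3 → no match
4 → no match — must end with "p"
5 → no match — must end with "p"
6 → no match
7 → no match
8 → no match — must end with "p"

none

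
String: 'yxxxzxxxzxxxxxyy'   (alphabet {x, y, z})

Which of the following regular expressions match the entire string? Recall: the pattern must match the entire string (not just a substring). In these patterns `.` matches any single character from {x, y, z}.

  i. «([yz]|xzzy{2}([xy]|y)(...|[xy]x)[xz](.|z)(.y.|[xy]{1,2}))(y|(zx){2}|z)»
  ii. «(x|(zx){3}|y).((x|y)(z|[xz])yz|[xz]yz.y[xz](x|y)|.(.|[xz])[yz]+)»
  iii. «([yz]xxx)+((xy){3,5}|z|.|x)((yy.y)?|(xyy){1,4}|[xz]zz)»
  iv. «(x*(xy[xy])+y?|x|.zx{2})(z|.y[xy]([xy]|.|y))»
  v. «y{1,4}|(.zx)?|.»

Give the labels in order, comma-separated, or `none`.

i → no match
ii → no match
iii → match
iv → no match
v → no match

iii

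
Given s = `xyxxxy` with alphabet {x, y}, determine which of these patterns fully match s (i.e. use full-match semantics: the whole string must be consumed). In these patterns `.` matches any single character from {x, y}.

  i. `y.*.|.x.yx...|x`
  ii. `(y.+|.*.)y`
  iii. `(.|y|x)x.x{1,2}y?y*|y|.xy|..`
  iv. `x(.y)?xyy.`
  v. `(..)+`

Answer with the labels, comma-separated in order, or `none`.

i → no match
ii → match
iii → no match
iv → no match
v → match

ii, v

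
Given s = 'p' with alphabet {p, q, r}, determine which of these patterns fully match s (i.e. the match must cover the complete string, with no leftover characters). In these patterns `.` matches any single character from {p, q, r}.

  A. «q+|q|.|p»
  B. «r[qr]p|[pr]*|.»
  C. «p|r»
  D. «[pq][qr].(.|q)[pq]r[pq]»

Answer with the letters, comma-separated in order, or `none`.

A → match
B → match
C → match
D → no match

A, B, C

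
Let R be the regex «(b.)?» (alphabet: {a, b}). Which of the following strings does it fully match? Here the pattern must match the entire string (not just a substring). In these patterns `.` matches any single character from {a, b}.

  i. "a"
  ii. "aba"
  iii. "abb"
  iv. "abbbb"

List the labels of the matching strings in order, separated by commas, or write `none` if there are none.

none

i. "a" → no match
ii. "aba" → no match
iii. "abb" → no match
iv. "abbbb" → no match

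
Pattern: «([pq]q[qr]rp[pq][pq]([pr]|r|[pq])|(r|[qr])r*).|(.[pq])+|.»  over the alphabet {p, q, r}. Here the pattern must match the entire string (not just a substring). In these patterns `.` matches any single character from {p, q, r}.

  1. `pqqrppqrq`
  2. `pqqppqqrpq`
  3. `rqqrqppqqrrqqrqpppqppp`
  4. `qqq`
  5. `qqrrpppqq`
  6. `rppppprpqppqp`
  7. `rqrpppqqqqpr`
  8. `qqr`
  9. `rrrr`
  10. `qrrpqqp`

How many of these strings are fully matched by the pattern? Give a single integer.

3

1 → match
2 → no match
3 → no match
4 → no match
5 → match
6 → no match
7 → no match
8 → no match
9 → match
10 → no match
Total matched: 3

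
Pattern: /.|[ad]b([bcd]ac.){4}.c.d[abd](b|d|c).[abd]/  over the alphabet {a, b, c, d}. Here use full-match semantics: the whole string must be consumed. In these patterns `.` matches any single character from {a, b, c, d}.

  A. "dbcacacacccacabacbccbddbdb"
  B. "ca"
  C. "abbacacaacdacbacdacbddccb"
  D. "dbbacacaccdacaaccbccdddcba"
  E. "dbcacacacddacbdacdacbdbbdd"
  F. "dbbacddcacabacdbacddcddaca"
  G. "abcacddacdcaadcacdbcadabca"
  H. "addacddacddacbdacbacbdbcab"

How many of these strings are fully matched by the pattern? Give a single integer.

2

A → match
B → no match
C → no match
D → no match
E → match
F → no match
G → no match
H → no match
Total matched: 2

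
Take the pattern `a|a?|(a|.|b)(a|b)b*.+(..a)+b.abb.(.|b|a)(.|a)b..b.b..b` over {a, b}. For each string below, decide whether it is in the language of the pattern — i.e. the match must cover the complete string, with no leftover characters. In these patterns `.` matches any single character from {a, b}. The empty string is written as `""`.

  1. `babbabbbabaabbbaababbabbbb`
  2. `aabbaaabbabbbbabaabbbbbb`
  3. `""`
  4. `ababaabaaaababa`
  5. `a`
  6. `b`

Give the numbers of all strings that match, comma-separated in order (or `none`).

1, 2, 3, 5

1 → match
2 → match
3 → match
4 → no match
5 → match
6 → no match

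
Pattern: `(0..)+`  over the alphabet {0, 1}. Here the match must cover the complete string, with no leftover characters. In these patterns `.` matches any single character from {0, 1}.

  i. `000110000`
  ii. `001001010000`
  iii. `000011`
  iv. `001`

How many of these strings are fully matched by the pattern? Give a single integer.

i → no match
ii → match
iii → match
iv → match
Total matched: 3

3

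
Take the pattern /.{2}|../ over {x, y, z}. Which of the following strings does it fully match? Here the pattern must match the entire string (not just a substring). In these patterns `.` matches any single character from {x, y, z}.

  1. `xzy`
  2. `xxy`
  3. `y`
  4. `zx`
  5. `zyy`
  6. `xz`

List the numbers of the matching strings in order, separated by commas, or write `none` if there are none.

1 → no match
2 → no match
3 → no match
4 → match
5 → no match
6 → match

4, 6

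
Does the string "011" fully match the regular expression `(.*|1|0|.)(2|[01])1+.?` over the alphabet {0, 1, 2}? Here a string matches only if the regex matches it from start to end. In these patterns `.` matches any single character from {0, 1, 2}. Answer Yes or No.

Yes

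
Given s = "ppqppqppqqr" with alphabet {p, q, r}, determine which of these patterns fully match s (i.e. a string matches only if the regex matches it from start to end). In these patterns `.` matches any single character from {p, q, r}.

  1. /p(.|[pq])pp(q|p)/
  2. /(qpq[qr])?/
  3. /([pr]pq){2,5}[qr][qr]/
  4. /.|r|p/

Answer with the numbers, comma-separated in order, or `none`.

1 → no match
2 → no match
3 → match
4 → no match

3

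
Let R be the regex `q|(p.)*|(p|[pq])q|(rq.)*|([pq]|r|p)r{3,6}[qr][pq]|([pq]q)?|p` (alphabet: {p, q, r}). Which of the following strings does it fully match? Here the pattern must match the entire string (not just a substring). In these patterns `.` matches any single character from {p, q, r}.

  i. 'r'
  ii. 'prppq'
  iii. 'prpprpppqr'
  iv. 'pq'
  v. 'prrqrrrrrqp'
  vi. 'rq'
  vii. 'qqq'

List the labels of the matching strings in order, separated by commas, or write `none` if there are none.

i → no match
ii → no match
iii → no match
iv → match
v → no match
vi → no match
vii → no match

iv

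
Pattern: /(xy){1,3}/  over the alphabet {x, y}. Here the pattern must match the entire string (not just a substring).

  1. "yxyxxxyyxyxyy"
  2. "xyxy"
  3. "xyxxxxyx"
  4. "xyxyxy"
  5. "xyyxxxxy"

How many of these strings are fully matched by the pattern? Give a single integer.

1 → no match — must start with "xy"
2 → match
3 → no match — must end with "xy"
4 → match
5 → no match
Total matched: 2

2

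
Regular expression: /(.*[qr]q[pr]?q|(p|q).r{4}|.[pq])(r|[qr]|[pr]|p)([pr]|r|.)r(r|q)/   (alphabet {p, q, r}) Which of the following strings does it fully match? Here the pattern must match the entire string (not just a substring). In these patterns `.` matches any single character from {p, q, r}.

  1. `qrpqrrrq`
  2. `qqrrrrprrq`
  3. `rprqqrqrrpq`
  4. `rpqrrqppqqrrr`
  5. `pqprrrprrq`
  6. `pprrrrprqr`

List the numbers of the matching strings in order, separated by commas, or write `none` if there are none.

1 → no match
2 → match
3 → no match
4 → no match
5 → no match
6 → no match

2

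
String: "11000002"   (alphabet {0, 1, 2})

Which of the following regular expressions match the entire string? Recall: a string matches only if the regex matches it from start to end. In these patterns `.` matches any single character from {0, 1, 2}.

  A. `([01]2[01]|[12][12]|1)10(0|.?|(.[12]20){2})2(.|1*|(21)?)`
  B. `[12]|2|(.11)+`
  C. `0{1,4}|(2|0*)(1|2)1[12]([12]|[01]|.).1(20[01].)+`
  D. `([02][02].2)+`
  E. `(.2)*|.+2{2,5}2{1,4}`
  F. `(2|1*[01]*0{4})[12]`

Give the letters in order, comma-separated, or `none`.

A → no match
B → no match
C → no match
D → no match
E → no match
F → match

F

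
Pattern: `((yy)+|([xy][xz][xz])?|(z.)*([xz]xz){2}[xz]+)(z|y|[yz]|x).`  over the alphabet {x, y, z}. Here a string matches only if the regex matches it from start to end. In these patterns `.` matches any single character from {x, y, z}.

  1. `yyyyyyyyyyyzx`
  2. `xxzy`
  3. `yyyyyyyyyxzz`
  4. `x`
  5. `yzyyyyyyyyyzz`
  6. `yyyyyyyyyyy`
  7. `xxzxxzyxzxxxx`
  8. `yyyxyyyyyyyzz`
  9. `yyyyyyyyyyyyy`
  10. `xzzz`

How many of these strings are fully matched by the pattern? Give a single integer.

0

1 → no match
2 → no match
3 → no match
4 → no match
5 → no match
6 → no match
7 → no match
8 → no match
9 → no match
10 → no match
Total matched: 0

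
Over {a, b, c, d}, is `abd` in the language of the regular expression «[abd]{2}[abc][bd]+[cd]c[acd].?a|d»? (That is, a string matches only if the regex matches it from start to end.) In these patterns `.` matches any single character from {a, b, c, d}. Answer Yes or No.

No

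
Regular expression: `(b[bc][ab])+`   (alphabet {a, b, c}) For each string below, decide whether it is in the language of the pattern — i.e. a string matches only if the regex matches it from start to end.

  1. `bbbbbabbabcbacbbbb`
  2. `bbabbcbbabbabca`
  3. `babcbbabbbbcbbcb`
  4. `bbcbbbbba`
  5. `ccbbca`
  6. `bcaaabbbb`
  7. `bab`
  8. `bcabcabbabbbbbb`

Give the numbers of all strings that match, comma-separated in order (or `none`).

1 → no match
2 → no match
3 → no match
4 → no match
5 → no match — must start with `b`
6 → no match
7 → no match
8 → match

8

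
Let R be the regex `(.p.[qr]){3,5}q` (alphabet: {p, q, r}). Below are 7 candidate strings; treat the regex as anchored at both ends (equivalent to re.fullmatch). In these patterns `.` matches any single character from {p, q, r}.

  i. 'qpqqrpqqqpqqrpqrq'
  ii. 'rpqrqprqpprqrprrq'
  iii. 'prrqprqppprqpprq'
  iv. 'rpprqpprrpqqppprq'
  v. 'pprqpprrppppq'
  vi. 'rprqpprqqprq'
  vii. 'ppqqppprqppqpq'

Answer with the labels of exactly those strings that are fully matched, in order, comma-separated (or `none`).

i, ii, iv

i → match
ii → match
iii → no match
iv → match
v → no match
vi → no match
vii → no match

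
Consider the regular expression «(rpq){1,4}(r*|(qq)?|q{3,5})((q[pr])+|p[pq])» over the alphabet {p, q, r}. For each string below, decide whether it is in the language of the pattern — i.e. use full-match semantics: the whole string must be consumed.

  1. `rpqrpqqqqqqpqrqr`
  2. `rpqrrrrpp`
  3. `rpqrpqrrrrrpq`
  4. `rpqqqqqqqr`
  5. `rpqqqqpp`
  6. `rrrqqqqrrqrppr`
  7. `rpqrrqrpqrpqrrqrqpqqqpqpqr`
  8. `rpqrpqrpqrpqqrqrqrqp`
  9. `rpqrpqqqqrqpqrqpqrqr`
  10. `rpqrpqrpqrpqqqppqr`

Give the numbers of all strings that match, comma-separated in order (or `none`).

1, 2, 3, 4, 5, 8, 9

1 → match
2. `rpqrrrrpp` → match
3 → match
4. `rpqqqqqqqr` → match
5. `rpqqqqpp` → match
6 → no match — must start with `rpq`
7 → no match
8 → match
9 → match
10 → no match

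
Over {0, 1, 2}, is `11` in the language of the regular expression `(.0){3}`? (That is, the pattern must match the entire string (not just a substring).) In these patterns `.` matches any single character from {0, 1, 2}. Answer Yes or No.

Every match must end with `0`, but `11` does not.

No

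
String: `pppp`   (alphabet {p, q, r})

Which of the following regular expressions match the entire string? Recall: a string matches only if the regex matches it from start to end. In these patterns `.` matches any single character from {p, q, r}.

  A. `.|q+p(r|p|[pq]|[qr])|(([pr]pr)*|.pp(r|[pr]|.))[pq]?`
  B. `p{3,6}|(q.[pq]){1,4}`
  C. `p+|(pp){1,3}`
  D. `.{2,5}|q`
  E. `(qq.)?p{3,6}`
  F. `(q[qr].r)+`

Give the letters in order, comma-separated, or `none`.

A, B, C, D, E

A → match
B → match
C → match
D → match
E → match
F → no match — must start with `q`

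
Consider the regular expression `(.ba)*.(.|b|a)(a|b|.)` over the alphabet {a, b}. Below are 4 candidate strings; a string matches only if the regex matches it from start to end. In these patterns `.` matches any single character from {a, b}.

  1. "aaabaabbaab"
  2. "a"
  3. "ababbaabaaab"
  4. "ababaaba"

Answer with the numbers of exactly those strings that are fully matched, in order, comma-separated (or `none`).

3

1 → no match
2 → no match
3 → match
4 → no match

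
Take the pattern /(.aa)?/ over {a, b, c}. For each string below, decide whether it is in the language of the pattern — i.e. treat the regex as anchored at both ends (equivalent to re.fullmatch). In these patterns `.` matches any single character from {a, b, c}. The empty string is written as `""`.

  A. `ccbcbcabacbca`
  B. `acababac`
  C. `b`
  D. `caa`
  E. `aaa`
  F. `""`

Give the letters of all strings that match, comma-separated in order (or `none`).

D, E, F

A → no match
B → no match
C → no match
D → match
E → match
F → match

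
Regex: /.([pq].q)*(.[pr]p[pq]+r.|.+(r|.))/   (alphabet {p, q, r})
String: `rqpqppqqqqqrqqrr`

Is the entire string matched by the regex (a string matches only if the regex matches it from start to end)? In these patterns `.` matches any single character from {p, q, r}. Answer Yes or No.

Yes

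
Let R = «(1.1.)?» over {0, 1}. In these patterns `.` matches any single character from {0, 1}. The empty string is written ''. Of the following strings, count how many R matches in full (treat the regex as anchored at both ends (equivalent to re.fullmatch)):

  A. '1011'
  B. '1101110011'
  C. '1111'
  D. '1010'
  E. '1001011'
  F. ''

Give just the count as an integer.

A → match
B → no match
C → match
D → match
E → no match
F → match
Total matched: 4

4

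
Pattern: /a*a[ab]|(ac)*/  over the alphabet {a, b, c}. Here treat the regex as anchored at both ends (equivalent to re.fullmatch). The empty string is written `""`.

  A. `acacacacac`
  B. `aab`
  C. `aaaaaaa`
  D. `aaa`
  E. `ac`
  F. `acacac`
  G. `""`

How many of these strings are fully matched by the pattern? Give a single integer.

7

A → match
B → match
C → match
D → match
E → match
F → match
G → match
Total matched: 7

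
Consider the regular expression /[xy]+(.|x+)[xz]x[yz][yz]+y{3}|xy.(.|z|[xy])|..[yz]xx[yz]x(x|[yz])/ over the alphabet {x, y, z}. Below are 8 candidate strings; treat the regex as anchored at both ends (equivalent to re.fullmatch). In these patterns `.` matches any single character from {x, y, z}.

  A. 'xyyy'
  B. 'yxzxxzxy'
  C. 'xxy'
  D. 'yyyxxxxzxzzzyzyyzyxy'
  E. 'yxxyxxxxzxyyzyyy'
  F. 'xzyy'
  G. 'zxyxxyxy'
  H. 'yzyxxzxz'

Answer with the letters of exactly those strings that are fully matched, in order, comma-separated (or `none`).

A → match
B → match
C → no match
D → no match
E → match
F → no match
G → match
H → match

A, B, E, G, H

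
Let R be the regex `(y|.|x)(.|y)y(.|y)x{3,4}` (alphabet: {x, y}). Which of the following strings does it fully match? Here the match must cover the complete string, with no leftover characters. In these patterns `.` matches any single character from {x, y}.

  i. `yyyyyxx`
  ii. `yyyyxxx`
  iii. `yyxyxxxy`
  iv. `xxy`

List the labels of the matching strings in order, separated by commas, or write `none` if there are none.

ii

i → no match
ii → match
iii → no match — must end with `x`
iv → no match — must end with `x`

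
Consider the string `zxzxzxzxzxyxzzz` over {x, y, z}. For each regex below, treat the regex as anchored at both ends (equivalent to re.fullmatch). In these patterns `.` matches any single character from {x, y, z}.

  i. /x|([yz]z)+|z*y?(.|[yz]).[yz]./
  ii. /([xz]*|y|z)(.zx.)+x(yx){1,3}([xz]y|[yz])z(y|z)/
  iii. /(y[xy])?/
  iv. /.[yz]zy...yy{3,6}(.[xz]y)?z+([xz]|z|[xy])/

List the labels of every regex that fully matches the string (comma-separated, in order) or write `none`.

ii

i → no match
ii → match
iii → no match
iv → no match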